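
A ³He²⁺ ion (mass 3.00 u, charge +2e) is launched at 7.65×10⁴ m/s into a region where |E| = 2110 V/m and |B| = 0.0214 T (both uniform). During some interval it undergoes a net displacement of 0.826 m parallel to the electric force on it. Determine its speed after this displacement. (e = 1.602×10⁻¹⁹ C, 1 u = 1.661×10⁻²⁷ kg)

B does no work; ΔKE = |q|E d.
½mv_f² = ½mv₀² + |q|Ed = ½(4.983×10⁻²⁷)(7.65×10⁴)² + (3.204×10⁻¹⁹)(2110)(0.826) ≈ 1.458×10⁻¹⁷ J + 5.584×10⁻¹⁶ J ≈ 5.730×10⁻¹⁶ J.
v_f = √(2·5.730×10⁻¹⁶/4.983×10⁻²⁷) ≈ 4.80×10⁵ m/s.

v_f ≈ 4.80×10⁵ m/s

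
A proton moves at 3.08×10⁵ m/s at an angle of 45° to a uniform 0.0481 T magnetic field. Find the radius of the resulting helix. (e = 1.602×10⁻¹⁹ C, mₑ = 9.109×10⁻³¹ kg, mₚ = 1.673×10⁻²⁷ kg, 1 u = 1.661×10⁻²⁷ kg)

r ≈ 0.0473 m

v⊥ = v sinθ = 3.08×10⁵·sin45° ≈ 2.178×10⁵ m/s.
r = m v⊥/(|q|B) = (1.673×10⁻²⁷)(2.178×10⁵)/((1.602×10⁻¹⁹)(0.0481)) ≈ 0.0473 m.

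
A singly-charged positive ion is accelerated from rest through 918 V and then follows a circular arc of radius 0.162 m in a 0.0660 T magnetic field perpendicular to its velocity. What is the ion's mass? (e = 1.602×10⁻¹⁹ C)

Combine |q|V = ½mv² and r = mv/(|q|B): eliminate v to get m = qB²r²/(2V).
m = (1.602×10⁻¹⁹)(0.0660)²(0.162)²/(2·918) ≈ 9.97×10⁻²⁷ kg.

m ≈ 9.97×10⁻²⁷ kg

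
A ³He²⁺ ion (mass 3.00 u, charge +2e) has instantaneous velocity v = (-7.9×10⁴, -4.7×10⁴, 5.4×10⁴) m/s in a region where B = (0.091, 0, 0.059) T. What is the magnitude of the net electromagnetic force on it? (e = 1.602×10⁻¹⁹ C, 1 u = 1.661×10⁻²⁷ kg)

v×B = (-2770, 9580, 4280) N/C.
F = q v×B = (3.204×10⁻¹⁹ C)·(-2770, 9580, 4280) = (-8.88×10⁻¹⁶, 3.07×10⁻¹⁵, 1.37×10⁻¹⁵) N.
|F| = 3.48×10⁻¹⁵ N.

|F| ≈ 3.48×10⁻¹⁵ N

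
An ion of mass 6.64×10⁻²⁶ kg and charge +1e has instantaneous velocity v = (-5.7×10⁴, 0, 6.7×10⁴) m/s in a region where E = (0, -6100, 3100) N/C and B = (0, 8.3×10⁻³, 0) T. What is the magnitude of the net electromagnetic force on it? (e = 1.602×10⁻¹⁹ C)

|F| ≈ 1.07×10⁻¹⁵ N

v×B = (-556, 0, -473) N/C.
E + v×B = (-556, -6100, 2630) N/C.
F = q(E + v×B) = (1.602×10⁻¹⁹ C)·(-556, -6100, 2630) = (-8.91×10⁻¹⁷, -9.77×10⁻¹⁶, 4.21×10⁻¹⁶) N.
|F| = 1.07×10⁻¹⁵ N.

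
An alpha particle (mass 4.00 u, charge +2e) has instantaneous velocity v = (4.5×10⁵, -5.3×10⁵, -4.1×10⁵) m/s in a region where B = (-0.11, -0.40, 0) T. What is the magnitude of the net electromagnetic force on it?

v×B = (-1.64×10⁵, 4.51×10⁴, -2.38×10⁵) N/C.
F = q v×B = (3.204×10⁻¹⁹ C)·(-1.64×10⁵, 4.51×10⁴, -2.38×10⁵) = (-5.25×10⁻¹⁴, 1.45×10⁻¹⁴, -7.64×10⁻¹⁴) N.
|F| = 9.38×10⁻¹⁴ N.

|F| ≈ 9.38×10⁻¹⁴ N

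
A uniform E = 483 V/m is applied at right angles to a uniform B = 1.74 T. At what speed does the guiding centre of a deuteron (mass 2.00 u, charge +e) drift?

The steady drift has the magnetic force balancing the electric force, so v_d = E/B.
v_d = 483/1.74 = 278 m/s.

v_d ≈ 278 m/s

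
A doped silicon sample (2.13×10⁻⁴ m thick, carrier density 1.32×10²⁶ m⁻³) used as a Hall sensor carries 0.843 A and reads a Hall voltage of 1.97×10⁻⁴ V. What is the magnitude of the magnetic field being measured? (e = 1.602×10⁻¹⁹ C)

B ≈ 1.05 T

From V_H = IB/(n e t), B = V_H n e t / I.
B = (1.97×10⁻⁴)(1.32×10²⁶)(1.602×10⁻¹⁹)(2.13×10⁻⁴)/0.843 ≈ 1.05 T.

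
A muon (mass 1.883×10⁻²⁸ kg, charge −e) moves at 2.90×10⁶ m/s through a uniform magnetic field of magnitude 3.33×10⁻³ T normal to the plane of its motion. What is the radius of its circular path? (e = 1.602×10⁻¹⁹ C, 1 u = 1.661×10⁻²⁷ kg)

r ≈ 1.02 m

The magnetic force provides the centripetal force: |q|vB = mv²/r.
r = mv/(|q|B) = (1.883×10⁻²⁸)(2.90×10⁶)/((1.602×10⁻¹⁹)(3.33×10⁻³)) ≈ 1.02 m.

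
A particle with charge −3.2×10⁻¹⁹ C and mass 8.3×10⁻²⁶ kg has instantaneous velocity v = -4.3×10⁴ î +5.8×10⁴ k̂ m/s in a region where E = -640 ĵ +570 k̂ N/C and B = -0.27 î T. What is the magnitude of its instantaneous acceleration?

|a| ≈ 6.29×10¹⁰ m/s²

v×B = (0, -1.57×10⁴, 0) N/C.
E + v×B = (0, -1.63×10⁴, 570) N/C.
F = q(E + v×B) = (−3.2×10⁻¹⁹ C)·(0, -1.63×10⁴, 570) = (0, 5.22×10⁻¹⁵, -1.82×10⁻¹⁶) N.
|a| = |F|/m = 5.219×10⁻¹⁵/8.3×10⁻²⁶ ≈ 6.29×10¹⁰ m/s².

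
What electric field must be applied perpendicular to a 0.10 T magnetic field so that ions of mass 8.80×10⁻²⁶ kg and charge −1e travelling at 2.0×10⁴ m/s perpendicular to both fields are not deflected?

For straight-line motion qE = qvB, so E = vB.
E = 2.0×10⁴ × 0.10 = 2000 V/m.

E = 2000 V/m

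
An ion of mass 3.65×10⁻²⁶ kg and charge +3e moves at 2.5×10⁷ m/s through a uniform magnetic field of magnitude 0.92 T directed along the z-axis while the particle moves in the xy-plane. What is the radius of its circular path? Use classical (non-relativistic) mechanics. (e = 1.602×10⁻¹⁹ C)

The magnetic force provides the centripetal force: |q|vB = mv²/r.
r = mv/(|q|B) = (3.65×10⁻²⁶)(2.5×10⁷)/((4.806×10⁻¹⁹)(0.92)) ≈ 2.1 m.

r ≈ 2.1 m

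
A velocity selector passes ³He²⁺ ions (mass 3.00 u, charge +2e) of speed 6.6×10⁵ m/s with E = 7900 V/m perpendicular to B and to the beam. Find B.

Balance of forces in the selector: qE = qvB ⇒ B = E/v.
B = 7900/6.6×10⁵ = 0.012 T.

B = 0.012 T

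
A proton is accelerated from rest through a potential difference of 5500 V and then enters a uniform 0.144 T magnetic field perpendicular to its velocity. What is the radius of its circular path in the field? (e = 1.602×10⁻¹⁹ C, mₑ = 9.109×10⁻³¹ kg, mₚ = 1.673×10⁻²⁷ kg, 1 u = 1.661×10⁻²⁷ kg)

Acceleration: |q|V = ½mv² ⇒ v = √(2|q|V/m) = √(2·1.602×10⁻¹⁹·5500/1.673×10⁻²⁷) ≈ 1.026×10⁶ m/s.
In the field: r = mv/(|q|B) = (1.673×10⁻²⁷)(1.026×10⁶)/((1.602×10⁻¹⁹)(0.144)) ≈ 0.0744 m.

r ≈ 0.0744 m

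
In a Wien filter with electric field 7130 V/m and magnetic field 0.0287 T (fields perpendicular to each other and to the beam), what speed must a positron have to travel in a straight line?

Straight-line motion ⇒ electric and magnetic forces cancel, so E = vB.
v = E/B = 7130/0.0287 = 2.48×10⁵ m/s.
The result is independent of the particle's charge and mass.

v = 2.48×10⁵ m/s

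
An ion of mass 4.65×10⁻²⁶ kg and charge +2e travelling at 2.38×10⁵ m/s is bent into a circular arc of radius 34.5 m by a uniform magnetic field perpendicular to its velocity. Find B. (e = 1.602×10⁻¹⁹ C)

From |q|vB = mv²/r, B = mv/(|q|r).
B = (4.65×10⁻²⁶)(2.38×10⁵)/((3.204×10⁻¹⁹)(34.5)) ≈ 1.00×10⁻³ T.

B ≈ 1.00×10⁻³ T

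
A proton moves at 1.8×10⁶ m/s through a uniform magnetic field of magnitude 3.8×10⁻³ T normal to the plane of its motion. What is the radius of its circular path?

The magnetic force provides the centripetal force: |q|vB = mv²/r.
r = mv/(|q|B) = (1.673×10⁻²⁷)(1.8×10⁶)/((1.602×10⁻¹⁹)(3.8×10⁻³)) ≈ 4.9 m.

r ≈ 4.9 m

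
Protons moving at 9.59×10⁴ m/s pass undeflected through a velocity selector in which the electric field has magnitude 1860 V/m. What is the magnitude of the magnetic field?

Balance of forces in the selector: qE = qvB ⇒ B = E/v.
B = 1860/9.59×10⁴ = 0.0194 T.

B = 0.0194 T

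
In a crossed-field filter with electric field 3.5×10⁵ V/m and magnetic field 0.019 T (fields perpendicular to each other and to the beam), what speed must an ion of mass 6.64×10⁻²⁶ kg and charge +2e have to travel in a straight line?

v = 1.8×10⁷ m/s

Straight-line motion ⇒ electric and magnetic forces cancel, so E = vB.
v = E/B = 3.5×10⁵/0.019 = 1.8×10⁷ m/s.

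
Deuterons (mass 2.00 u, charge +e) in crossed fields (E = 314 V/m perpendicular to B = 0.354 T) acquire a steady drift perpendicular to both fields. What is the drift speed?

v_d ≈ 887 m/s

The E×B drift speed is v_d = E/B.
v_d = 314/0.354 = 887 m/s.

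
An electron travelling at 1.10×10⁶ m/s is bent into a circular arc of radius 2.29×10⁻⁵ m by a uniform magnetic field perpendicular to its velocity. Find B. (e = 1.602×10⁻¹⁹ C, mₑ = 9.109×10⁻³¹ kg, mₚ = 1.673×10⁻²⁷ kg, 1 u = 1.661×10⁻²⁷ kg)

From |q|vB = mv²/r, B = mv/(|q|r).
B = (9.109×10⁻³¹)(1.10×10⁶)/((1.602×10⁻¹⁹)(2.29×10⁻⁵)) ≈ 0.273 T.

B ≈ 0.273 T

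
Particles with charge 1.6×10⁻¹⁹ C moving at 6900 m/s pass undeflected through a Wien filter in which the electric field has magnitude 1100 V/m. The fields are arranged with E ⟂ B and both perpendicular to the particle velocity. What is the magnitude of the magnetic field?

Balance of forces in the selector: qE = qvB ⇒ B = E/v.
B = 1100/6900 = 0.16 T.

B = 0.16 T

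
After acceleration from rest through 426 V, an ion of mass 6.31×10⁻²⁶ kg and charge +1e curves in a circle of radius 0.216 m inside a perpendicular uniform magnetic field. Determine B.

v = √(2|q|V/m) = √(2·1.602×10⁻¹⁹·426/6.31×10⁻²⁶) ≈ 4.651×10⁴ m/s.
B = mv/(|q|r) = (6.31×10⁻²⁶)(4.651×10⁴)/((1.602×10⁻¹⁹)(0.216)) ≈ 0.0848 T.

B ≈ 0.0848 T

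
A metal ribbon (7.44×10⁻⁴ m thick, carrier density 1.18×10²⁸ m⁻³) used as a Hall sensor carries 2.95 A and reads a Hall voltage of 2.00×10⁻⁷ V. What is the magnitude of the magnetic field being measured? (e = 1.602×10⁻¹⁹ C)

From V_H = IB/(n e t), B = V_H n e t / I.
B = (2.00×10⁻⁷)(1.18×10²⁸)(1.602×10⁻¹⁹)(7.44×10⁻⁴)/2.95 ≈ 0.0954 T.

B ≈ 0.0954 T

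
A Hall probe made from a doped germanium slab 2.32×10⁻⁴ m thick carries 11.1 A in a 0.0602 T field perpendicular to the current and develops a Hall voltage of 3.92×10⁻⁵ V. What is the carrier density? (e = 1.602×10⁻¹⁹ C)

From V_H = IB/(n e t), n = IB/(V_H e t).
n = (11.1)(0.0602)/((3.92×10⁻⁵)(1.602×10⁻¹⁹)(2.32×10⁻⁴)) ≈ 4.59×10²⁶ m⁻³.

n ≈ 4.59×10²⁶ m⁻³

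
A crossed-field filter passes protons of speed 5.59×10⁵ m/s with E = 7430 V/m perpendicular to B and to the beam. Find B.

Balance of forces in the selector: qE = qvB ⇒ B = E/v.
B = 7430/5.59×10⁵ = 0.0133 T.

B = 0.0133 T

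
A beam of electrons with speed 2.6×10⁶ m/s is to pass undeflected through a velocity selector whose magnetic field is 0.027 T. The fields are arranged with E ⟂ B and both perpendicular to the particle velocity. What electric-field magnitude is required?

For straight-line motion qE = qvB, so E = vB.
E = 2.6×10⁶ × 0.027 = 7.0×10⁴ V/m.

E = 7.0×10⁴ V/m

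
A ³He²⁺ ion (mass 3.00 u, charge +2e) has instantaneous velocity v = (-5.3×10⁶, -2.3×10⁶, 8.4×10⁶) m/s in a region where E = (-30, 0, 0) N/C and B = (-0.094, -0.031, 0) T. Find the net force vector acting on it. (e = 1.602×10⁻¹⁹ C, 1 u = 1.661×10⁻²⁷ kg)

v×B = (2.60×10⁵, -7.90×10⁵, -5.19×10⁴) N/C.
E + v×B = (2.60×10⁵, -7.90×10⁵, -5.19×10⁴) N/C.
F = q(E + v×B) = (3.204×10⁻¹⁹ C)·(2.60×10⁵, -7.90×10⁵, -5.19×10⁴) = (8.34×10⁻¹⁴, -2.53×10⁻¹³, -1.66×10⁻¹⁴) N.

F ≈ (8.34×10⁻¹⁴, -2.53×10⁻¹³, -1.66×10⁻¹⁴) N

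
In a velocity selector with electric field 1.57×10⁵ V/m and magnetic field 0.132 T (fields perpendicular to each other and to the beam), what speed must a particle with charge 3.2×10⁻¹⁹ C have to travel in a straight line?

Straight-line motion ⇒ electric and magnetic forces cancel, so E = vB.
v = E/B = 1.57×10⁵/0.132 = 1.19×10⁶ m/s.

v = 1.19×10⁶ m/s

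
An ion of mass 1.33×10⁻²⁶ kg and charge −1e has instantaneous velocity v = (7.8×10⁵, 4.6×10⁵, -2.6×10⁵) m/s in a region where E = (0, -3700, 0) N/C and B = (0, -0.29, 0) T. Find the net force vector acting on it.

F ≈ (1.21×10⁻¹⁴, 5.93×10⁻¹⁶, 3.62×10⁻¹⁴) N

v×B = (-7.54×10⁴, 0, -2.26×10⁵) N/C.
E + v×B = (-7.54×10⁴, -3700, -2.26×10⁵) N/C.
F = q(E + v×B) = (−1.602×10⁻¹⁹ C)·(-7.54×10⁴, -3700, -2.26×10⁵) = (1.21×10⁻¹⁴, 5.93×10⁻¹⁶, 3.62×10⁻¹⁴) N.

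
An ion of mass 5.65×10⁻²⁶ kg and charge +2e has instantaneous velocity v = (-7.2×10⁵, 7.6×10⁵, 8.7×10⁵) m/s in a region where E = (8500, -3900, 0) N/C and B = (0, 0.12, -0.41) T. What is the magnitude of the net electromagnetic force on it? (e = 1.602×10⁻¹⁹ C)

v×B = (-4.16×10⁵, -2.95×10⁵, -8.64×10⁴) N/C.
E + v×B = (-4.08×10⁵, -2.99×10⁵, -8.64×10⁴) N/C.
F = q(E + v×B) = (3.204×10⁻¹⁹ C)·(-4.08×10⁵, -2.99×10⁵, -8.64×10⁴) = (-1.31×10⁻¹³, -9.58×10⁻¹⁴, -2.77×10⁻¹⁴) N.
|F| = 1.64×10⁻¹³ N.

|F| ≈ 1.64×10⁻¹³ N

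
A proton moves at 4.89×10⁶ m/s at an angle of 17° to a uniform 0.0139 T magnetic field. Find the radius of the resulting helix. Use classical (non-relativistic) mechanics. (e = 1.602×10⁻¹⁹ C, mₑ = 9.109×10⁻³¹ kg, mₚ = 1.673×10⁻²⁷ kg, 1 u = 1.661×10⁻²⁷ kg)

r ≈ 1.07 m

v⊥ = v sinθ = 4.89×10⁶·sin17° ≈ 1.430×10⁶ m/s.
r = m v⊥/(|q|B) = (1.673×10⁻²⁷)(1.430×10⁶)/((1.602×10⁻¹⁹)(0.0139)) ≈ 1.07 m.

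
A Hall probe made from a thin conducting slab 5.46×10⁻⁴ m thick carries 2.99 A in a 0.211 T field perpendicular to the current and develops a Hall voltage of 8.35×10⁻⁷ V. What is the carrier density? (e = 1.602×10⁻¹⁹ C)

From V_H = IB/(n e t), n = IB/(V_H e t).
n = (2.99)(0.211)/((8.35×10⁻⁷)(1.602×10⁻¹⁹)(5.46×10⁻⁴)) ≈ 8.64×10²⁷ m⁻³.

n ≈ 8.64×10²⁷ m⁻³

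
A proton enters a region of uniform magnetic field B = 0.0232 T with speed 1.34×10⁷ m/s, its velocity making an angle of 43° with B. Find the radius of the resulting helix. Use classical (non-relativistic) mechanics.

v⊥ = v sinθ = 1.34×10⁷·sin43° ≈ 9.139×10⁶ m/s.
r = m v⊥/(|q|B) = (1.673×10⁻²⁷)(9.139×10⁶)/((1.602×10⁻¹⁹)(0.0232)) ≈ 4.11 m.

r ≈ 4.11 m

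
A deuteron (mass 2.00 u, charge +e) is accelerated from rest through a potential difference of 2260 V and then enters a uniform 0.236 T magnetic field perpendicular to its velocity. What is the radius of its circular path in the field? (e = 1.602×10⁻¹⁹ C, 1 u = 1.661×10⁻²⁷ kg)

Acceleration: |q|V = ½mv² ⇒ v = √(2|q|V/m) = √(2·1.602×10⁻¹⁹·2260/3.322×10⁻²⁷) ≈ 4.669×10⁵ m/s.
In the field: r = mv/(|q|B) = (3.322×10⁻²⁷)(4.669×10⁵)/((1.602×10⁻¹⁹)(0.236)) ≈ 0.0410 m.

r ≈ 0.0410 m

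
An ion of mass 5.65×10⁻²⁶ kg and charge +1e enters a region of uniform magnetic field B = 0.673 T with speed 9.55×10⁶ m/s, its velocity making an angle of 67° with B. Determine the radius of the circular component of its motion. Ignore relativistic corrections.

r ≈ 4.61 m

v⊥ = v sinθ = 9.55×10⁶·sin67° ≈ 8.791×10⁶ m/s.
r = m v⊥/(|q|B) = (5.65×10⁻²⁶)(8.791×10⁶)/((1.602×10⁻¹⁹)(0.673)) ≈ 4.61 m.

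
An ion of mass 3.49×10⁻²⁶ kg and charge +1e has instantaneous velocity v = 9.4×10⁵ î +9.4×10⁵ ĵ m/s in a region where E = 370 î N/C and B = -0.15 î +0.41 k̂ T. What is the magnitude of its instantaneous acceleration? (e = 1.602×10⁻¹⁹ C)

v×B = (3.85×10⁵, -3.85×10⁵, 1.41×10⁵) N/C.
E + v×B = (3.86×10⁵, -3.85×10⁵, 1.41×10⁵) N/C.
F = q(E + v×B) = (1.602×10⁻¹⁹ C)·(3.86×10⁵, -3.85×10⁵, 1.41×10⁵) = (6.18×10⁻¹⁴, -6.17×10⁻¹⁴, 2.26×10⁻¹⁴) N.
|a| = |F|/m = 9.023×10⁻¹⁴/3.49×10⁻²⁶ ≈ 2.59×10¹² m/s².

|a| ≈ 2.59×10¹² m/s²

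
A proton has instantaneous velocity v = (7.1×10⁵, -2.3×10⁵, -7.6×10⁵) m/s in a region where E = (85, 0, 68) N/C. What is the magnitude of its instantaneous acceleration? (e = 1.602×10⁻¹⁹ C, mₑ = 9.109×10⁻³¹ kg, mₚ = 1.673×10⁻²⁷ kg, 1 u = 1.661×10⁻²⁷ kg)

Only an electric field acts, so F = qE = (1.602×10⁻¹⁹ C)·(85.0, 0, 68.0) = (1.36×10⁻¹⁷, 0, 1.09×10⁻¹⁷) N.
|a| = |F|/m = 1.744×10⁻¹⁷/1.673×10⁻²⁷ ≈ 1.04×10¹⁰ m/s².

|a| ≈ 1.04×10¹⁰ m/s²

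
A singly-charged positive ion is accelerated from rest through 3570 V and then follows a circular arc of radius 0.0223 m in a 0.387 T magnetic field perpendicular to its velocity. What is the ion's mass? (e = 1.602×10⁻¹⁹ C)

m ≈ 1.67×10⁻²⁷ kg

Combine |q|V = ½mv² and r = mv/(|q|B): eliminate v to get m = qB²r²/(2V).
m = (1.602×10⁻¹⁹)(0.387)²(0.0223)²/(2·3570) ≈ 1.67×10⁻²⁷ kg.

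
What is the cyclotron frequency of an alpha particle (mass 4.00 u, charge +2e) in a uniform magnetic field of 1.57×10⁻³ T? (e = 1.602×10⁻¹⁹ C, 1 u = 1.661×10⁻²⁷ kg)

f = |q|B/(2πm).
f = (3.204×10⁻¹⁹)(1.57×10⁻³)/(2π·6.644×10⁻²⁷) ≈ 1.20×10⁴ Hz.

f ≈ 1.20×10⁴ Hz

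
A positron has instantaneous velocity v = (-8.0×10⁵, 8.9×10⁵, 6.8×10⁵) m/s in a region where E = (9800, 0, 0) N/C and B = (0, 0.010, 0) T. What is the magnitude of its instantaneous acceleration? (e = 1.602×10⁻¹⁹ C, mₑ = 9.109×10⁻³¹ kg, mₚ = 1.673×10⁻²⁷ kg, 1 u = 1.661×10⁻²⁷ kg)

v×B = (-6800, 0, -8000) N/C.
E + v×B = (3000, 0, -8000) N/C.
F = q(E + v×B) = (1.602×10⁻¹⁹ C)·(3000, 0, -8000) = (4.81×10⁻¹⁶, 0, -1.28×10⁻¹⁵) N.
|a| = |F|/m = 1.369×10⁻¹⁵/9.109×10⁻³¹ ≈ 1.50×10¹⁵ m/s².

|a| ≈ 1.50×10¹⁵ m/s²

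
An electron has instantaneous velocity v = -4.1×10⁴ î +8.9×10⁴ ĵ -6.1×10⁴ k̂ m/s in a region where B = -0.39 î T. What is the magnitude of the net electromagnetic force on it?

v×B = (0, 2.38×10⁴, 3.47×10⁴) N/C.
F = q v×B = (−1.602×10⁻¹⁹ C)·(0, 2.38×10⁴, 3.47×10⁴) = (0, -3.81×10⁻¹⁵, -5.56×10⁻¹⁵) N.
|F| = 6.74×10⁻¹⁵ N.

|F| ≈ 6.74×10⁻¹⁵ N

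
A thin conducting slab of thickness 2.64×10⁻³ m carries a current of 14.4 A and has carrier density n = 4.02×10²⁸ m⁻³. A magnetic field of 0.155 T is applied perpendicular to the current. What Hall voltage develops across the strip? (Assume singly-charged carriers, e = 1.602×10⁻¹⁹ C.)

V_H = IB/(n e t).
V_H = (14.4)(0.155)/((4.02×10²⁸)(1.602×10⁻¹⁹)(2.64×10⁻³)) ≈ 1.31×10⁻⁷ V.

V_H ≈ 1.31×10⁻⁷ V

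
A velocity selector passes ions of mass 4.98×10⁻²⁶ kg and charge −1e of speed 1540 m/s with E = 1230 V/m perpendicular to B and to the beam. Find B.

Balance of forces in the selector: qE = qvB ⇒ B = E/v.
B = 1230/1540 = 0.799 T.

B = 0.799 T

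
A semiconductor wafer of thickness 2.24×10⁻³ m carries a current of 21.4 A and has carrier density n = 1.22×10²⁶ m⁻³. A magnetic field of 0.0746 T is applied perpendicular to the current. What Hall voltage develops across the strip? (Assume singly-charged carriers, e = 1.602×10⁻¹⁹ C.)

V_H ≈ 3.65×10⁻⁵ V

V_H = IB/(n e t).
V_H = (21.4)(0.0746)/((1.22×10²⁶)(1.602×10⁻¹⁹)(2.24×10⁻³)) ≈ 3.65×10⁻⁵ V.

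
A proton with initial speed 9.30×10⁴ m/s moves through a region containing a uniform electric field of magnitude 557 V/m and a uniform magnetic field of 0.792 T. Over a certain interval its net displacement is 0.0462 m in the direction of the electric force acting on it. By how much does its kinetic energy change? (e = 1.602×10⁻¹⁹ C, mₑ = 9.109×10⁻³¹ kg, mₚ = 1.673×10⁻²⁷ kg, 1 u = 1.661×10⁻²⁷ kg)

ΔKE ≈ 4.12×10⁻¹⁸ J

The magnetic force is always ⟂ v and does no work; only the electric force changes KE.
ΔKE = F_E · d = |q|E d = (1.602×10⁻¹⁹)(557)(0.0462) ≈ 4.12×10⁻¹⁸ J.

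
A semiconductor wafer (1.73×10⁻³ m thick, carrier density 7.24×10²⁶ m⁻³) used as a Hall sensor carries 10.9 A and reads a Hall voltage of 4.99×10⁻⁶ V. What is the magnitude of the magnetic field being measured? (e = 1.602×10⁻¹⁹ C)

B ≈ 0.0919 T

From V_H = IB/(n e t), B = V_H n e t / I.
B = (4.99×10⁻⁶)(7.24×10²⁶)(1.602×10⁻¹⁹)(1.73×10⁻³)/10.9 ≈ 0.0919 T.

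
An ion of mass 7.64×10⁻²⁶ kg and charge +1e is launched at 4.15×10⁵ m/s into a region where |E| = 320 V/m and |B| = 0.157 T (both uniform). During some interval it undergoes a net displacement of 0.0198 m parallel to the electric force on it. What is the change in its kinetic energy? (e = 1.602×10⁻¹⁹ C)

The magnetic force is always ⟂ v and does no work; only the electric force changes KE.
ΔKE = F_E · d = |q|E d = (1.602×10⁻¹⁹)(320)(0.0198) ≈ 1.02×10⁻¹⁸ J.

ΔKE ≈ 1.02×10⁻¹⁸ J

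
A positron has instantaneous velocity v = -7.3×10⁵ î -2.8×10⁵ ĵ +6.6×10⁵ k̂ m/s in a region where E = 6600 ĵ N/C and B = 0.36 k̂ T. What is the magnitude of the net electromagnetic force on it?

v×B = (-1.01×10⁵, 2.63×10⁵, 0) N/C.
E + v×B = (-1.01×10⁵, 2.69×10⁵, 0) N/C.
F = q(E + v×B) = (1.602×10⁻¹⁹ C)·(-1.01×10⁵, 2.69×10⁵, 0) = (-1.61×10⁻¹⁴, 4.32×10⁻¹⁴, 0) N.
|F| = 4.61×10⁻¹⁴ N.

|F| ≈ 4.61×10⁻¹⁴ N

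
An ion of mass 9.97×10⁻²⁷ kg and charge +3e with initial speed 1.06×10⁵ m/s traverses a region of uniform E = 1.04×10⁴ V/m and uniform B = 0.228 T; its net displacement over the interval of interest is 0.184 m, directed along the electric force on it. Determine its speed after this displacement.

B does no work; ΔKE = |q|E d.
½mv_f² = ½mv₀² + |q|Ed = ½(9.97×10⁻²⁷)(1.06×10⁵)² + (4.806×10⁻¹⁹)(1.04×10⁴)(0.184) ≈ 5.601×10⁻¹⁷ J + 9.197×10⁻¹⁶ J ≈ 9.757×10⁻¹⁶ J.
v_f = √(2·9.757×10⁻¹⁶/9.97×10⁻²⁷) ≈ 4.42×10⁵ m/s.

v_f ≈ 4.42×10⁵ m/s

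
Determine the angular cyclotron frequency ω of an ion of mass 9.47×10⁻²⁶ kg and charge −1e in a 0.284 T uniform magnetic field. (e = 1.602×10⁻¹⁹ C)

ω ≈ 4.80×10⁵ rad/s

ω = |q|B/m.
ω = (1.602×10⁻¹⁹)(0.284)/9.47×10⁻²⁶ ≈ 4.80×10⁵ rad/s.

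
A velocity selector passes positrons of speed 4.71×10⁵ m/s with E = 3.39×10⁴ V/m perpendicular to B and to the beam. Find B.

Balance of forces in the selector: qE = qvB ⇒ B = E/v.
B = 3.39×10⁴/4.71×10⁵ = 0.0720 T.

B = 0.0720 T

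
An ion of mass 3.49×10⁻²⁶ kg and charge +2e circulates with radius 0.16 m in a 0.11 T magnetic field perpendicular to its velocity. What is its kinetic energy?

KE ≈ 2800 eV

v = |q|Br/m, then KE = ½mv² = (qBr)²/(2m).
v = (3.204×10⁻¹⁹)(0.11)(0.16)/3.49×10⁻²⁶ ≈ 1.616×10⁵ m/s.
KE = ½(3.49×10⁻²⁶)(1.616×10⁵)² ≈ 4.6×10⁻¹⁶ J = 2800 eV.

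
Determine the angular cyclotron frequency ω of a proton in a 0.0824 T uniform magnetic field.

ω ≈ 7.89×10⁶ rad/s

ω = |q|B/m.
ω = (1.602×10⁻¹⁹)(0.0824)/1.673×10⁻²⁷ ≈ 7.89×10⁶ rad/s.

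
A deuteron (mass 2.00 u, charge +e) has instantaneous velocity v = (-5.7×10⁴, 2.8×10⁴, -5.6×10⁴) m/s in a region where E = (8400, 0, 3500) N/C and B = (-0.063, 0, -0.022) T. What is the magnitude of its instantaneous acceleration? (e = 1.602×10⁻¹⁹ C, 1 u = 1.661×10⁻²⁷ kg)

v×B = (-616, 2270, 1760) N/C.
E + v×B = (7780, 2270, 5260) N/C.
F = q(E + v×B) = (1.602×10⁻¹⁹ C)·(7780, 2270, 5260) = (1.25×10⁻¹⁵, 3.64×10⁻¹⁶, 8.43×10⁻¹⁶) N.
|a| = |F|/m = 1.549×10⁻¹⁵/3.322×10⁻²⁷ ≈ 4.66×10¹¹ m/s².

|a| ≈ 4.66×10¹¹ m/s²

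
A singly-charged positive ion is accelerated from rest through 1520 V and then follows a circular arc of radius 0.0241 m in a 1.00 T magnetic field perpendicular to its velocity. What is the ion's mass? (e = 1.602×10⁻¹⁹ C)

m ≈ 3.06×10⁻²⁶ kg

Combine |q|V = ½mv² and r = mv/(|q|B): eliminate v to get m = qB²r²/(2V).
m = (1.602×10⁻¹⁹)(1.00)²(0.0241)²/(2·1520) ≈ 3.06×10⁻²⁶ kg.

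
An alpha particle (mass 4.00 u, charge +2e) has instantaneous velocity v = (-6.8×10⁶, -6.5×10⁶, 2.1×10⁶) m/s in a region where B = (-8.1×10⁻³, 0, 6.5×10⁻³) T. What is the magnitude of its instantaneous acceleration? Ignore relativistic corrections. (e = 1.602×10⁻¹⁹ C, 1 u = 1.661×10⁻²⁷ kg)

v×B = (-4.22×10⁴, 2.72×10⁴, -5.26×10⁴) N/C.
F = q v×B = (3.204×10⁻¹⁹ C)·(-4.22×10⁴, 2.72×10⁴, -5.26×10⁴) = (-1.35×10⁻¹⁴, 8.71×10⁻¹⁵, -1.69×10⁻¹⁴) N.
|a| = |F|/m = 2.332×10⁻¹⁴/6.644×10⁻²⁷ ≈ 3.51×10¹² m/s².

|a| ≈ 3.51×10¹² m/s²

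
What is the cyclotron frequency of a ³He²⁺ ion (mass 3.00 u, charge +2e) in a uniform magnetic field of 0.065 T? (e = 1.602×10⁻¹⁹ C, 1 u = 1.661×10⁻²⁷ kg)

f ≈ 6.7×10⁵ Hz

f = |q|B/(2πm).
f = (3.204×10⁻¹⁹)(0.065)/(2π·4.983×10⁻²⁷) ≈ 6.7×10⁵ Hz.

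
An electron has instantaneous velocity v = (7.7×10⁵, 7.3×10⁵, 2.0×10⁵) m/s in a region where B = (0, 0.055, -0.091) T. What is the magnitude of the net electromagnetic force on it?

|F| ≈ 1.81×10⁻¹⁴ N

v×B = (-7.74×10⁴, 7.01×10⁴, 4.24×10⁴) N/C.
F = q v×B = (−1.602×10⁻¹⁹ C)·(-7.74×10⁴, 7.01×10⁴, 4.24×10⁴) = (1.24×10⁻¹⁴, -1.12×10⁻¹⁴, -6.78×10⁻¹⁵) N.
|F| = 1.81×10⁻¹⁴ N.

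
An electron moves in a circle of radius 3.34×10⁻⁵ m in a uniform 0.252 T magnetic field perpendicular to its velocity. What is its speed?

From |q|vB = mv²/r, v = |q|Br/m.
v = (1.602×10⁻¹⁹)(0.252)(3.34×10⁻⁵)/9.109×10⁻³¹ ≈ 1.48×10⁶ m/s.

v ≈ 1.48×10⁶ m/s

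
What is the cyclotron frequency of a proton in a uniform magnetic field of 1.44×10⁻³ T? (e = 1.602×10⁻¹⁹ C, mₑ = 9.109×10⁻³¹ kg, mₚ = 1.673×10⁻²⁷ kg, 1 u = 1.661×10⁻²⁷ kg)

f = |q|B/(2πm).
f = (1.602×10⁻¹⁹)(1.44×10⁻³)/(2π·1.673×10⁻²⁷) ≈ 2.19×10⁴ Hz.

f ≈ 2.19×10⁴ Hz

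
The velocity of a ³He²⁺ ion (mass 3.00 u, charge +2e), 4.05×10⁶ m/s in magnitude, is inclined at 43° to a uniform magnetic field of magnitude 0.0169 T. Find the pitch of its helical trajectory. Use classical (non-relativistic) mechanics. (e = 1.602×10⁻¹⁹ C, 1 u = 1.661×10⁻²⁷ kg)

v∥ = v cosθ = 4.05×10⁶·cos43° ≈ 2.962×10⁶ m/s.
T = 2πm/(|q|B) = 2π(4.983×10⁻²⁷)/((3.204×10⁻¹⁹)(0.0169)) ≈ 5.782×10⁻⁶ s.
pitch = v∥ T = (2.962×10⁶)(5.782×10⁻⁶) ≈ 17.1 m.

p ≈ 17.1 m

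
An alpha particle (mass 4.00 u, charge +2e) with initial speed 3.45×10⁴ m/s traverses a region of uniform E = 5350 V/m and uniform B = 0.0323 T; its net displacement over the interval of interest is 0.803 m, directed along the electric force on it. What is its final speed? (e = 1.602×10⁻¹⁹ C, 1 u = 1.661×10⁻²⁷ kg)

B does no work; ΔKE = |q|E d.
½mv_f² = ½mv₀² + |q|Ed = ½(6.644×10⁻²⁷)(3.45×10⁴)² + (3.204×10⁻¹⁹)(5350)(0.803) ≈ 3.954×10⁻¹⁸ J + 1.376×10⁻¹⁵ J ≈ 1.380×10⁻¹⁵ J.
v_f = √(2·1.380×10⁻¹⁵/6.644×10⁻²⁷) ≈ 6.45×10⁵ m/s.

v_f ≈ 6.45×10⁵ m/s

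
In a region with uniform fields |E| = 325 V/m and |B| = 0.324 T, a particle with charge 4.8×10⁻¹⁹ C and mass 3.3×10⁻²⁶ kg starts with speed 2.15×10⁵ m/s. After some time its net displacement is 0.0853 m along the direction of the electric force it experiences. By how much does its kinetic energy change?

ΔKE ≈ 1.33×10⁻¹⁷ J

The magnetic force is always ⟂ v and does no work; only the electric force changes KE.
ΔKE = F_E · d = |q|E d = (4.8×10⁻¹⁹)(325)(0.0853) ≈ 1.33×10⁻¹⁷ J.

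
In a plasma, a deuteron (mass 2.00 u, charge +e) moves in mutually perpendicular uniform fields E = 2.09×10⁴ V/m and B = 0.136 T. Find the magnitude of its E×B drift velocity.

v_d ≈ 1.54×10⁵ m/s

The steady drift has the magnetic force balancing the electric force, so v_d = E/B.
v_d = 2.09×10⁴/0.136 = 1.54×10⁵ m/s.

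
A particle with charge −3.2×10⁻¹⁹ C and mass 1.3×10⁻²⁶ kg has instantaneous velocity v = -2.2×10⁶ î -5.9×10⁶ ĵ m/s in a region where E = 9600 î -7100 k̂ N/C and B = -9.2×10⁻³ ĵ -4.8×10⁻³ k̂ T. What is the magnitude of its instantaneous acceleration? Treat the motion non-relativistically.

|a| ≈ 1.02×10¹² m/s²

v×B = (2.83×10⁴, -1.06×10⁴, 2.02×10⁴) N/C.
E + v×B = (3.79×10⁴, -1.06×10⁴, 1.31×10⁴) N/C.
F = q(E + v×B) = (−3.2×10⁻¹⁹ C)·(3.79×10⁴, -1.06×10⁴, 1.31×10⁴) = (-1.21×10⁻¹⁴, 3.38×10⁻¹⁵, -4.20×10⁻¹⁵) N.
|a| = |F|/m = 1.328×10⁻¹⁴/1.3×10⁻²⁶ ≈ 1.02×10¹² m/s².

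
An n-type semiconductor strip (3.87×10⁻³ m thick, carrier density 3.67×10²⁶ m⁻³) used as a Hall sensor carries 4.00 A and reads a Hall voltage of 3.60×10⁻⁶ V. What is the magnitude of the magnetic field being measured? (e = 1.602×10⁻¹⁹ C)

From V_H = IB/(n e t), B = V_H n e t / I.
B = (3.60×10⁻⁶)(3.67×10²⁶)(1.602×10⁻¹⁹)(3.87×10⁻³)/4.00 ≈ 0.205 T.

B ≈ 0.205 T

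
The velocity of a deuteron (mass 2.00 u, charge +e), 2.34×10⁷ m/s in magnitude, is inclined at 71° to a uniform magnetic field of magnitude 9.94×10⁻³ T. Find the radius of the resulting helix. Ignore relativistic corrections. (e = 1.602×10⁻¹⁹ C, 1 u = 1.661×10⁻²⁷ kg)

r ≈ 46.2 m

v⊥ = v sinθ = 2.34×10⁷·sin71° ≈ 2.213×10⁷ m/s.
r = m v⊥/(|q|B) = (3.322×10⁻²⁷)(2.213×10⁷)/((1.602×10⁻¹⁹)(9.94×10⁻³)) ≈ 46.2 m.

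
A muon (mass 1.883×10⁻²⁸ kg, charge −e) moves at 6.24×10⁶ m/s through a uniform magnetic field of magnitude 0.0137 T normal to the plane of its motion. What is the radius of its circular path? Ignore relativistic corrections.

r ≈ 0.535 m

The magnetic force provides the centripetal force: |q|vB = mv²/r.
r = mv/(|q|B) = (1.883×10⁻²⁸)(6.24×10⁶)/((1.602×10⁻¹⁹)(0.0137)) ≈ 0.535 m.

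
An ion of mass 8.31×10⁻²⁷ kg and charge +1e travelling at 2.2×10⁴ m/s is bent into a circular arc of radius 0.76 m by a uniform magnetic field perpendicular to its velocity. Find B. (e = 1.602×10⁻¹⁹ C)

From |q|vB = mv²/r, B = mv/(|q|r).
B = (8.31×10⁻²⁷)(2.2×10⁴)/((1.602×10⁻¹⁹)(0.76)) ≈ 1.5×10⁻³ T.

B ≈ 1.5×10⁻³ T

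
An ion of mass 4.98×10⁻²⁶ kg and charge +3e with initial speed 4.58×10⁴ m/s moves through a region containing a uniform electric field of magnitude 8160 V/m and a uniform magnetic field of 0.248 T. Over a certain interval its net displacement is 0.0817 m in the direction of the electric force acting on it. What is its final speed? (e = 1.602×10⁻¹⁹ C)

B does no work; ΔKE = |q|E d.
½mv_f² = ½mv₀² + |q|Ed = ½(4.98×10⁻²⁶)(4.58×10⁴)² + (4.806×10⁻¹⁹)(8160)(0.0817) ≈ 5.223×10⁻¹⁷ J + 3.204×10⁻¹⁶ J ≈ 3.726×10⁻¹⁶ J.
v_f = √(2·3.726×10⁻¹⁶/4.98×10⁻²⁶) ≈ 1.22×10⁵ m/s.

v_f ≈ 1.22×10⁵ m/s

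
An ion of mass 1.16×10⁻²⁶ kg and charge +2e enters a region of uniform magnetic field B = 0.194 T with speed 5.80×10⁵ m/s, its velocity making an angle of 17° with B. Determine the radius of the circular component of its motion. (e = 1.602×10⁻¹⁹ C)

v⊥ = v sinθ = 5.80×10⁵·sin17° ≈ 1.696×10⁵ m/s.
r = m v⊥/(|q|B) = (1.16×10⁻²⁶)(1.696×10⁵)/((3.204×10⁻¹⁹)(0.194)) ≈ 0.0316 m.

r ≈ 0.0316 m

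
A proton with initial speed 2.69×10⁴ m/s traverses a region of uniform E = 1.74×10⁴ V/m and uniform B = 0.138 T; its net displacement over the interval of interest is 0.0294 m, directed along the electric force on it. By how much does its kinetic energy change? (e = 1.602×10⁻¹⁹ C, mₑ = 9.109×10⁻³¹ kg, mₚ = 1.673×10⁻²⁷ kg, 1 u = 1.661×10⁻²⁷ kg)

ΔKE ≈ 8.20×10⁻¹⁷ J

The magnetic force is always ⟂ v and does no work; only the electric force changes KE.
ΔKE = F_E · d = |q|E d = (1.602×10⁻¹⁹)(1.74×10⁴)(0.0294) ≈ 8.20×10⁻¹⁷ J.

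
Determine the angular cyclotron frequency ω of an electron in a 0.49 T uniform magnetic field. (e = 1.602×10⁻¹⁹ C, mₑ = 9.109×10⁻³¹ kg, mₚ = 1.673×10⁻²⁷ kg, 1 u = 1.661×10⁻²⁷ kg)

ω ≈ 8.6×10¹⁰ rad/s

ω = |q|B/m.
ω = (1.602×10⁻¹⁹)(0.49)/9.109×10⁻³¹ ≈ 8.6×10¹⁰ rad/s.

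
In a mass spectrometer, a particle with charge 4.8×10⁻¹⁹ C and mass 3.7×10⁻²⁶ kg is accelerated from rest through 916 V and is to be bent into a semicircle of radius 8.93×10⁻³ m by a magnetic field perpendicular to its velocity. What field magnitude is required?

v = √(2|q|V/m) = √(2·4.8×10⁻¹⁹·916/3.7×10⁻²⁶) ≈ 1.542×10⁵ m/s.
B = mv/(|q|r) = (3.7×10⁻²⁶)(1.542×10⁵)/((4.8×10⁻¹⁹)(8.93×10⁻³)) ≈ 1.33 T.

B ≈ 1.33 T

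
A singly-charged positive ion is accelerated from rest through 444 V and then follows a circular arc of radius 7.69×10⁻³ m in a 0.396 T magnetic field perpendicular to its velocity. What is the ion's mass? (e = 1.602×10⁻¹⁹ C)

Combine |q|V = ½mv² and r = mv/(|q|B): eliminate v to get m = qB²r²/(2V).
m = (1.602×10⁻¹⁹)(0.396)²(7.69×10⁻³)²/(2·444) ≈ 1.67×10⁻²⁷ kg.

m ≈ 1.67×10⁻²⁷ kg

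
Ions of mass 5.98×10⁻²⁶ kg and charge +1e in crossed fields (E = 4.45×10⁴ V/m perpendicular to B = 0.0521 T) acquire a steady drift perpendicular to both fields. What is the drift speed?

v_d ≈ 8.54×10⁵ m/s

The steady drift has the magnetic force balancing the electric force, so v_d = E/B.
v_d = 4.45×10⁴/0.0521 = 8.54×10⁵ m/s.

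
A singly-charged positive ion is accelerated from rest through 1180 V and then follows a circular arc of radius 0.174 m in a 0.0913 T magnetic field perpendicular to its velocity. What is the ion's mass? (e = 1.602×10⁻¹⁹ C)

m ≈ 1.71×10⁻²⁶ kg

Combine |q|V = ½mv² and r = mv/(|q|B): eliminate v to get m = qB²r²/(2V).
m = (1.602×10⁻¹⁹)(0.0913)²(0.174)²/(2·1180) ≈ 1.71×10⁻²⁶ kg.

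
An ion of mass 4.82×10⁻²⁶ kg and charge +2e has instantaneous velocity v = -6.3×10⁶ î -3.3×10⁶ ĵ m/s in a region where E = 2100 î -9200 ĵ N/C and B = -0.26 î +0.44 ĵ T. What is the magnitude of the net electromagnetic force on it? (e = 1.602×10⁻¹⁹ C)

|F| ≈ 1.16×10⁻¹² N

v×B = (0, 0, -3.63×10⁶) N/C.
E + v×B = (2100, -9200, -3.63×10⁶) N/C.
F = q(E + v×B) = (3.204×10⁻¹⁹ C)·(2100, -9200, -3.63×10⁶) = (6.73×10⁻¹⁶, -2.95×10⁻¹⁵, -1.16×10⁻¹²) N.
|F| = 1.16×10⁻¹² N.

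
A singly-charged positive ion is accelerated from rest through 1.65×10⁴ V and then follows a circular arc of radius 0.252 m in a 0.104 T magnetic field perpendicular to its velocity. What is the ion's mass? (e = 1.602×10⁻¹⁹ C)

m ≈ 3.33×10⁻²⁷ kg

Combine |q|V = ½mv² and r = mv/(|q|B): eliminate v to get m = qB²r²/(2V).
m = (1.602×10⁻¹⁹)(0.104)²(0.252)²/(2·1.65×10⁴) ≈ 3.33×10⁻²⁷ kg.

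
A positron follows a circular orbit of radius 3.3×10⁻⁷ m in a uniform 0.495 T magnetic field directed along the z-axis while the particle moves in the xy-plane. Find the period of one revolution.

The cyclotron period depends only on m, q, B: T = 2πm/(|q|B).
T = 2π(9.109×10⁻³¹)/((1.602×10⁻¹⁹)(0.495)) ≈ 7.22×10⁻¹¹ s.

T ≈ 7.22×10⁻¹¹ s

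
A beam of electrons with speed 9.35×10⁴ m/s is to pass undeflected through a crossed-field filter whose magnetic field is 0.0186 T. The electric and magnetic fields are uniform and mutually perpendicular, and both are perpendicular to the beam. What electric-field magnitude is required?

For straight-line motion qE = qvB, so E = vB.
E = 9.35×10⁴ × 0.0186 = 1740 V/m.

E = 1740 V/m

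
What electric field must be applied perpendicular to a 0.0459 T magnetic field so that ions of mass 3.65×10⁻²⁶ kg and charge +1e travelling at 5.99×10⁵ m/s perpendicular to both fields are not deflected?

For straight-line motion qE = qvB, so E = vB.
E = 5.99×10⁵ × 0.0459 = 2.75×10⁴ V/m.

E = 2.75×10⁴ V/m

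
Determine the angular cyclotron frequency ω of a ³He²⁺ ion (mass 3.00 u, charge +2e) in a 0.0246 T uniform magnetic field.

ω ≈ 1.58×10⁶ rad/s

ω = |q|B/m.
ω = (3.204×10⁻¹⁹)(0.0246)/4.983×10⁻²⁷ ≈ 1.58×10⁶ rad/s.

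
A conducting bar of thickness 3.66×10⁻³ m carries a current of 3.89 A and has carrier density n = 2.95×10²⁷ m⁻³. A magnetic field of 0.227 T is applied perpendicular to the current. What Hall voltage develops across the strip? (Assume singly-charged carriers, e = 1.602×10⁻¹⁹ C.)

V_H ≈ 5.11×10⁻⁷ V

V_H = IB/(n e t).
V_H = (3.89)(0.227)/((2.95×10²⁷)(1.602×10⁻¹⁹)(3.66×10⁻³)) ≈ 5.11×10⁻⁷ V.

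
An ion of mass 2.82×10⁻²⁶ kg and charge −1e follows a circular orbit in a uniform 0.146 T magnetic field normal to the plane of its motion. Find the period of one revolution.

The cyclotron period depends only on m, q, B: T = 2πm/(|q|B).
T = 2π(2.82×10⁻²⁶)/((1.602×10⁻¹⁹)(0.146)) ≈ 7.58×10⁻⁶ s.

T ≈ 7.58×10⁻⁶ s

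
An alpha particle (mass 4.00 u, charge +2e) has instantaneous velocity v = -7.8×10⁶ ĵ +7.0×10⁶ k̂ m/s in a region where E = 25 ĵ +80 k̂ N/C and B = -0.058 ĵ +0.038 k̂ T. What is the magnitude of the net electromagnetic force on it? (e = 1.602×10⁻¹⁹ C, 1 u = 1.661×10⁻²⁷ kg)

|F| ≈ 3.51×10⁻¹⁴ N

v×B = (1.10×10⁵, 0, 0) N/C.
E + v×B = (1.10×10⁵, 25.0, 80.0) N/C.
F = q(E + v×B) = (3.204×10⁻¹⁹ C)·(1.10×10⁵, 25.0, 80.0) = (3.51×10⁻¹⁴, 8.01×10⁻¹⁸, 2.56×10⁻¹⁷) N.
|F| = 3.51×10⁻¹⁴ N.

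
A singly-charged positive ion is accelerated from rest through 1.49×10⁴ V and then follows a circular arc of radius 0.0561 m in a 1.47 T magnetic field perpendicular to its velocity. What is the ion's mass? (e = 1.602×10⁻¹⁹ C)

Combine |q|V = ½mv² and r = mv/(|q|B): eliminate v to get m = qB²r²/(2V).
m = (1.602×10⁻¹⁹)(1.47)²(0.0561)²/(2·1.49×10⁴) ≈ 3.66×10⁻²⁶ kg.

m ≈ 3.66×10⁻²⁶ kg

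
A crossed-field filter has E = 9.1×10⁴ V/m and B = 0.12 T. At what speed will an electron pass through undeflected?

v = 7.6×10⁵ m/s

For undeflected motion the electric and magnetic forces balance: qE = qvB.
v = E/B = 9.1×10⁴/0.12 = 7.6×10⁵ m/s.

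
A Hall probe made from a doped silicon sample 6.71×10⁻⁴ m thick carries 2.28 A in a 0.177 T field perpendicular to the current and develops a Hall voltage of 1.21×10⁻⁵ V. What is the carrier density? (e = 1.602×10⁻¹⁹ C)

From V_H = IB/(n e t), n = IB/(V_H e t).
n = (2.28)(0.177)/((1.21×10⁻⁵)(1.602×10⁻¹⁹)(6.71×10⁻⁴)) ≈ 3.10×10²⁶ m⁻³.

n ≈ 3.10×10²⁶ m⁻³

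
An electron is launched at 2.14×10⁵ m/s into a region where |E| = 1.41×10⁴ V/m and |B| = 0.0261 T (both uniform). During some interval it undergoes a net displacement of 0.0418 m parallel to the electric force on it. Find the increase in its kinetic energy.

ΔKE ≈ 9.44×10⁻¹⁷ J

The magnetic force is always ⟂ v and does no work; only the electric force changes KE.
ΔKE = F_E · d = |q|E d = (1.602×10⁻¹⁹)(1.41×10⁴)(0.0418) ≈ 9.44×10⁻¹⁷ J.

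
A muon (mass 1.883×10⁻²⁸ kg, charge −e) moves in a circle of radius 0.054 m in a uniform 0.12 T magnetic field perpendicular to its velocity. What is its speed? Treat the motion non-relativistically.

v ≈ 5.5×10⁶ m/s

From |q|vB = mv²/r, v = |q|Br/m.
v = (1.602×10⁻¹⁹)(0.12)(0.054)/1.883×10⁻²⁸ ≈ 5.5×10⁶ m/s.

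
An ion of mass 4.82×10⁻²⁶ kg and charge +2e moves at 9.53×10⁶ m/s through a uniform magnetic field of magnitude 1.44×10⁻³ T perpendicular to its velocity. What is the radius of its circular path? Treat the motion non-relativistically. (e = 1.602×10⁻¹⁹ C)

r ≈ 996 m

The magnetic force provides the centripetal force: |q|vB = mv²/r.
r = mv/(|q|B) = (4.82×10⁻²⁶)(9.53×10⁶)/((3.204×10⁻¹⁹)(1.44×10⁻³)) ≈ 996 m.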